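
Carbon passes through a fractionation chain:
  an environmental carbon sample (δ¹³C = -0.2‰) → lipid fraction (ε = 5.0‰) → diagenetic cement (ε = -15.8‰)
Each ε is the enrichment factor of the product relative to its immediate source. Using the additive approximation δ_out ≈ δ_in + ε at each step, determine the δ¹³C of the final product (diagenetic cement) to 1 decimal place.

step 1: δ ≈ -0.2 + (5.0) = 4.8‰
step 2: δ ≈ 4.8 + (-15.8) = -11.0‰

-11.0‰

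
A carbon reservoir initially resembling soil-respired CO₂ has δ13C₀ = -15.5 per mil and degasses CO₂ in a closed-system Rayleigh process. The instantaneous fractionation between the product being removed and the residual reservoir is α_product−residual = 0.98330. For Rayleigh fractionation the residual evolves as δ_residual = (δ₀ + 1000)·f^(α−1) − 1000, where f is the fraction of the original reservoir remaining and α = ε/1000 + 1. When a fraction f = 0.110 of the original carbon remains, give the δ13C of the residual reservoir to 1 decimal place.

Rayleigh residual: δ_res = (δ₀ + 1000)·f^(α−1) − 1000
α − 1 = -0.01670
f^(α−1) = 0.110^(-0.01670) = 1.037549
δ_res = (-15.5 + 1000) × 1.037549 − 1000 = 1021.467 − 1000 = 21.47 per mil

21.5 per mil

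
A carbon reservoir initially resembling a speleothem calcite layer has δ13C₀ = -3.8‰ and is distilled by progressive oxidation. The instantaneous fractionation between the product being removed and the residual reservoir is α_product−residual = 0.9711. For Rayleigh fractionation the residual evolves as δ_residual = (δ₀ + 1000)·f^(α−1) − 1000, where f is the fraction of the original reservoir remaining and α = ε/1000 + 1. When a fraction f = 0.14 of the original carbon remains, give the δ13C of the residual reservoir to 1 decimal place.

Rayleigh residual: δ_res = (δ₀ + 1000)·f^(α−1) − 1000
α − 1 = -0.02890
f^(α−1) = 0.14^(-0.02890) = 1.058466
δ_res = (-3.8 + 1000) × 1.058466 − 1000 = 1054.444 − 1000 = 54.44‰

54.4‰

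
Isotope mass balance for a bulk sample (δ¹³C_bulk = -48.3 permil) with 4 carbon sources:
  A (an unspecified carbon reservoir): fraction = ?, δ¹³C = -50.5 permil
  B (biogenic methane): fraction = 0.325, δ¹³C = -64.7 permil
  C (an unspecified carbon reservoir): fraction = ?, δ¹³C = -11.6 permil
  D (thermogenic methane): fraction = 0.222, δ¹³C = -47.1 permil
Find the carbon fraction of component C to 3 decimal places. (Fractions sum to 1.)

0.156

Let f_C and f_A be the unknown fractions; fractions sum to 1 so f_C + f_A = 0.453.
Mass balance: Σ fᵢ·δᵢ = δ_bulk ⇒ f_C·(-11.6) + f_A·(-50.5) = -48.3 − (-31.484) = -16.816
Substitute f_A = 0.453 − f_C:
f_C·(-11.6 − -50.5) = -16.816 − 0.453×(-50.5) = 6.060
f_C = 6.060 / 38.9 = 0.1558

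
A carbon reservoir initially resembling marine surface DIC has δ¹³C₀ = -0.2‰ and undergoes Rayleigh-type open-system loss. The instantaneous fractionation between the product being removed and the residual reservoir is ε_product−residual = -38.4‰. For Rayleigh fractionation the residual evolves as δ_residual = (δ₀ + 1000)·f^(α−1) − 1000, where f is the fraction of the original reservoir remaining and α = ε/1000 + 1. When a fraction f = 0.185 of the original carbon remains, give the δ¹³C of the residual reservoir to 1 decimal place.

66.7‰

Rayleigh residual: δ_res = (δ₀ + 1000)·f^(α−1) − 1000
α = ε/1000 + 1 = 0.96160, so α − 1 = -0.03840
f^(α−1) = 0.185^(-0.03840) = 1.066941
δ_res = (-0.2 + 1000) × 1.066941 − 1000 = 1066.728 − 1000 = 66.73‰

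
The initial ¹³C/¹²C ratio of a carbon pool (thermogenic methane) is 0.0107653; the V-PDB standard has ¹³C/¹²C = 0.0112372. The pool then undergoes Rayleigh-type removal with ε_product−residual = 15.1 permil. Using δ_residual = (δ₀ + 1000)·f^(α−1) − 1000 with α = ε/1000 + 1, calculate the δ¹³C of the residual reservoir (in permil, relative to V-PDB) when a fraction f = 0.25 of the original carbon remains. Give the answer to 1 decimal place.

-61.8 permil

δ₀ = (0.0107653/0.0112372 − 1)×1000 = (0.958006 − 1)×1000 = -41.994 permil
α − 1 = ε/1000 = 0.0151
f^(α−1) = 0.25^(0.0151) = 0.979285
δ_res = (-41.994 + 1000) × 0.979285 − 1000 = 938.160 − 1000 = -61.84 permil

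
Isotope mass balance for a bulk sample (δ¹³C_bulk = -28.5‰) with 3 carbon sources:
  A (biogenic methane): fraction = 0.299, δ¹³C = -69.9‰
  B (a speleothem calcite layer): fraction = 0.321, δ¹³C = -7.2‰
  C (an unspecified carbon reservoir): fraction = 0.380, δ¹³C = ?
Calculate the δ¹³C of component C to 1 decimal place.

-13.9‰

Isotope mass balance: δ_bulk = Σ fᵢ·δᵢ.
-28.5 = 0.299×(-69.9) + 0.321×(-7.2) + 0.380×δ_C
0.380·δ_C = -28.5 − (-23.211) = -5.289
δ_C = -5.289 / 0.380 = -13.92‰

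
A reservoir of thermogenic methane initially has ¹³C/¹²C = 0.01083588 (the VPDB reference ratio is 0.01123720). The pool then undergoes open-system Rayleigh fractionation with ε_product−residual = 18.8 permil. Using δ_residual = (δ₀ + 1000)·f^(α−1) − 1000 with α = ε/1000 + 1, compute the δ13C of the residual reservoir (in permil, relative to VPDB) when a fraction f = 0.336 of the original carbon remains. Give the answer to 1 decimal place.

δ₀ = (0.01083588/0.01123720 − 1)×1000 = (0.964286 − 1)×1000 = -35.714 permil
α − 1 = ε/1000 = 0.0188
f^(α−1) = 0.336^(0.0188) = 0.979705
δ_res = (-35.714 + 1000) × 0.979705 − 1000 = 944.716 − 1000 = -55.28 permil

-55.3 permil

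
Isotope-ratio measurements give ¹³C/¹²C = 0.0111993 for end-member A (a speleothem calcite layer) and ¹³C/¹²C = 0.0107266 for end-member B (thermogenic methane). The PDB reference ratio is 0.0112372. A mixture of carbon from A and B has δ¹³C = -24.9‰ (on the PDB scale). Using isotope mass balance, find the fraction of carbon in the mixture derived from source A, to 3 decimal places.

0.488

δ_A = (0.0111993/0.0112372 − 1)×1000 = (0.996627 − 1)×1000 = -3.373‰
δ_B = (0.0107266/0.0112372 − 1)×1000 = (0.954562 − 1)×1000 = -45.438‰
f_A = (δ_mix − δ_B)/(δ_A − δ_B) = (-24.9 − (-45.438))/(-3.373 − (-45.438))
f_A = 20.538 / 42.066 = 0.4882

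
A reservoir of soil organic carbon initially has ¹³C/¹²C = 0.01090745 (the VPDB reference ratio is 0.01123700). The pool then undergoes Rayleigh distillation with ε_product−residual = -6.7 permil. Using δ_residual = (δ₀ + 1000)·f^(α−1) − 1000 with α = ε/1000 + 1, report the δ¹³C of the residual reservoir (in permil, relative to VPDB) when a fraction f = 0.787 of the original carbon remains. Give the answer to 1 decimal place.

-27.8 permil

δ₀ = (0.01090745/0.01123700 − 1)×1000 = (0.970673 − 1)×1000 = -29.327 permil
α − 1 = ε/1000 = -0.0067
f^(α−1) = 0.787^(-0.0067) = 1.001606
δ_res = (-29.327 + 1000) × 1.001606 − 1000 = 972.232 − 1000 = -27.77 permil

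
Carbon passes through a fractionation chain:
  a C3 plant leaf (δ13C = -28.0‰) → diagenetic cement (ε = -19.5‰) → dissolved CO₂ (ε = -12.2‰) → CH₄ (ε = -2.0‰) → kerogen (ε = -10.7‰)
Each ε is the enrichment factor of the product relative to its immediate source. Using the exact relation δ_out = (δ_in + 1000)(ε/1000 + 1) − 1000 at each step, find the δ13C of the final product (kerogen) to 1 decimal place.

step 1: δ = (-28.00 + 1000)·(-19.5/1000 + 1) − 1000 = -46.95‰
step 2: δ = (-46.95 + 1000)·(-12.2/1000 + 1) − 1000 = -58.58‰
step 3: δ = (-58.58 + 1000)·(-2.0/1000 + 1) − 1000 = -60.46‰
step 4: δ = (-60.46 + 1000)·(-10.7/1000 + 1) − 1000 = -70.52‰

-70.5‰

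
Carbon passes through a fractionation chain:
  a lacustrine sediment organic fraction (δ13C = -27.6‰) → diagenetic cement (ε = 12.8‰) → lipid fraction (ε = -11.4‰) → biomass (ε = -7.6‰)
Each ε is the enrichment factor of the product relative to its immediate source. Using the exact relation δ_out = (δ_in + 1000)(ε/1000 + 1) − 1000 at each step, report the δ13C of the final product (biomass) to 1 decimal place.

step 1: δ = (-27.60 + 1000)·(12.8/1000 + 1) − 1000 = -15.15‰
step 2: δ = (-15.15 + 1000)·(-11.4/1000 + 1) − 1000 = -26.38‰
step 3: δ = (-26.38 + 1000)·(-7.6/1000 + 1) − 1000 = -33.78‰

-33.8‰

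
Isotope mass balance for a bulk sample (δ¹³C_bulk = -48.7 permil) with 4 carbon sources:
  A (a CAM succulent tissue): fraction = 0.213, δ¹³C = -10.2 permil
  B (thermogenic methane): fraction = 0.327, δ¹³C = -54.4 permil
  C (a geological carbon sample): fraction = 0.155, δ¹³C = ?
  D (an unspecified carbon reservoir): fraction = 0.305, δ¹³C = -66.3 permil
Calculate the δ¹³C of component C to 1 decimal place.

Isotope mass balance: δ_bulk = Σ fᵢ·δᵢ.
-48.7 = 0.213×(-10.2) + 0.327×(-54.4) + 0.155×δ_C + 0.305×(-66.3)
0.155·δ_C = -48.7 − (-40.183) = -8.517
δ_C = -8.517 / 0.155 = -54.95 permil

-54.9 permil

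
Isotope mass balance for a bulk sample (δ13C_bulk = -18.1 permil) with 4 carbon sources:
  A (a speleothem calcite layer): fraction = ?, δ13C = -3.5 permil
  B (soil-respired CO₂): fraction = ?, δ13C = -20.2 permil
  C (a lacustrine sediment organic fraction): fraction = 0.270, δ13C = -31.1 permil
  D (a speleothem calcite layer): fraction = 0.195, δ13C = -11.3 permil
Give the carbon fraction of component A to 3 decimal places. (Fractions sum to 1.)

Let f_A and f_B be the unknown fractions; fractions sum to 1 so f_A + f_B = 0.535.
Mass balance: Σ fᵢ·δᵢ = δ_bulk ⇒ f_A·(-3.5) + f_B·(-20.2) = -18.1 − (-10.601) = -7.500
Substitute f_B = 0.535 − f_A:
f_A·(-3.5 − -20.2) = -7.500 − 0.535×(-20.2) = 3.307
f_A = 3.307 / 16.7 = 0.1981

0.198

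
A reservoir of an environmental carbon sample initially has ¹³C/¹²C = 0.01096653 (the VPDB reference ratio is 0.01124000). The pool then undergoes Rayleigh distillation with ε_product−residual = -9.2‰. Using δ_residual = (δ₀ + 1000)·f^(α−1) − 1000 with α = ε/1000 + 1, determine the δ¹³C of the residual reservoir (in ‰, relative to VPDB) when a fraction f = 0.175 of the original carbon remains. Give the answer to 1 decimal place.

δ₀ = (0.01096653/0.01124000 − 1)×1000 = (0.975670 − 1)×1000 = -24.330‰
α − 1 = ε/1000 = -0.0092
f^(α−1) = 0.175^(-0.0092) = 1.016165
δ_res = (-24.330 + 1000) × 1.016165 − 1000 = 991.441 − 1000 = -8.56‰

-8.6‰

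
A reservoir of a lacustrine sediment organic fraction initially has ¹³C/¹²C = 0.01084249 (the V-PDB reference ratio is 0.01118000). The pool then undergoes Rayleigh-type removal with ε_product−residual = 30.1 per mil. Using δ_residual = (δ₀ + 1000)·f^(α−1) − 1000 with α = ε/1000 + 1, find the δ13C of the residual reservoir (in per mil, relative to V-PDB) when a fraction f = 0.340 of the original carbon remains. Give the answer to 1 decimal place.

-61.2 per mil

δ₀ = (0.01084249/0.01118000 − 1)×1000 = (0.969811 − 1)×1000 = -30.189 per mil
α − 1 = ε/1000 = 0.0301
f^(α−1) = 0.340^(0.0301) = 0.968049
δ_res = (-30.189 + 1000) × 0.968049 − 1000 = 938.825 − 1000 = -61.17 per mil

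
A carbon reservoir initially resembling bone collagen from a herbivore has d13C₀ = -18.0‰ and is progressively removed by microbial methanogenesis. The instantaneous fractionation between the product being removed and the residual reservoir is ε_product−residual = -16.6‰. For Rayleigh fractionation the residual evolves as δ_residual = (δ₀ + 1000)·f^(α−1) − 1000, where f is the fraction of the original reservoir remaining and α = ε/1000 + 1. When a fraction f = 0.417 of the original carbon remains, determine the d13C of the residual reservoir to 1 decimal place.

-3.6‰

Rayleigh residual: δ_res = (δ₀ + 1000)·f^(α−1) − 1000
α = ε/1000 + 1 = 0.98340, so α − 1 = -0.01660
f^(α−1) = 0.417^(-0.01660) = 1.014625
δ_res = (-18.0 + 1000) × 1.014625 − 1000 = 996.362 − 1000 = -3.64‰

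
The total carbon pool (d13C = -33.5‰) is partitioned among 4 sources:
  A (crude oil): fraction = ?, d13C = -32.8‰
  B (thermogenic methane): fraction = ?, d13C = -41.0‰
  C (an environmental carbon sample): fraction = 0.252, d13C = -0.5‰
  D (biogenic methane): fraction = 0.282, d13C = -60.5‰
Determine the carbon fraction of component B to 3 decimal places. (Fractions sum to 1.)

0.125

Let f_B and f_A be the unknown fractions; fractions sum to 1 so f_B + f_A = 0.466.
Mass balance: Σ fᵢ·δᵢ = δ_bulk ⇒ f_B·(-41.0) + f_A·(-32.8) = -33.5 − (-17.187) = -16.313
Substitute f_A = 0.466 − f_B:
f_B·(-41.0 − -32.8) = -16.313 − 0.466×(-32.8) = -1.028
f_B = -1.028 / -8.2 = 0.1254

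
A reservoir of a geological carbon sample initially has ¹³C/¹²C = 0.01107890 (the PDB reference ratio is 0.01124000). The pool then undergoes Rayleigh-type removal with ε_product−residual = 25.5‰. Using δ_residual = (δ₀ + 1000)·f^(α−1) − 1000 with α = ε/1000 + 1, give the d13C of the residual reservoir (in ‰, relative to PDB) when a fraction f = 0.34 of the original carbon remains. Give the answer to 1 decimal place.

-41.1‰

δ₀ = (0.01107890/0.01124000 − 1)×1000 = (0.985667 − 1)×1000 = -14.333‰
α − 1 = ε/1000 = 0.0255
f^(α−1) = 0.34^(0.0255) = 0.972865
δ_res = (-14.333 + 1000) × 0.972865 − 1000 = 958.921 − 1000 = -41.08‰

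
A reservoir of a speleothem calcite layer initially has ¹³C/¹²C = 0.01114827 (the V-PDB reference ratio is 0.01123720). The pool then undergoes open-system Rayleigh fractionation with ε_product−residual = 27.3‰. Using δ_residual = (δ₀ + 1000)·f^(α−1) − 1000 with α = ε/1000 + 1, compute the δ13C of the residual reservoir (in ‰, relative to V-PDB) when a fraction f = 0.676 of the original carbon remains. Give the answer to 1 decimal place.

-18.5‰

δ₀ = (0.01114827/0.01123720 − 1)×1000 = (0.992086 − 1)×1000 = -7.914‰
α − 1 = ε/1000 = 0.0273
f^(α−1) = 0.676^(0.0273) = 0.989367
δ_res = (-7.914 + 1000) × 0.989367 − 1000 = 981.538 − 1000 = -18.46‰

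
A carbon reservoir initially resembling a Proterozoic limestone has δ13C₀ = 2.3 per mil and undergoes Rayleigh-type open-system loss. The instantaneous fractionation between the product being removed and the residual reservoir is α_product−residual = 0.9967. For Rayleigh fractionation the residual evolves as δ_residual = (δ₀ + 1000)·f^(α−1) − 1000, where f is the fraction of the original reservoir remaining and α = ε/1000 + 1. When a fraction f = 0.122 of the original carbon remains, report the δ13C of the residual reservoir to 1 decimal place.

9.3 per mil

Rayleigh residual: δ_res = (δ₀ + 1000)·f^(α−1) − 1000
α − 1 = -0.00330
f^(α−1) = 0.122^(-0.00330) = 1.006966
δ_res = (2.3 + 1000) × 1.006966 − 1000 = 1009.282 − 1000 = 9.28 per mil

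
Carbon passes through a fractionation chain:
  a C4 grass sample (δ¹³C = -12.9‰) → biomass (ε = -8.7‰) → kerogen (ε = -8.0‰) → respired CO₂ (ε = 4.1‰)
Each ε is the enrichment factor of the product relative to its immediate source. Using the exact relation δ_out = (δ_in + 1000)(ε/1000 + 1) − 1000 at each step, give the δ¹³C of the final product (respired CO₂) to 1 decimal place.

step 1: δ = (-12.90 + 1000)·(-8.7/1000 + 1) − 1000 = -21.49‰
step 2: δ = (-21.49 + 1000)·(-8.0/1000 + 1) − 1000 = -29.32‰
step 3: δ = (-29.32 + 1000)·(4.1/1000 + 1) − 1000 = -25.34‰

-25.3‰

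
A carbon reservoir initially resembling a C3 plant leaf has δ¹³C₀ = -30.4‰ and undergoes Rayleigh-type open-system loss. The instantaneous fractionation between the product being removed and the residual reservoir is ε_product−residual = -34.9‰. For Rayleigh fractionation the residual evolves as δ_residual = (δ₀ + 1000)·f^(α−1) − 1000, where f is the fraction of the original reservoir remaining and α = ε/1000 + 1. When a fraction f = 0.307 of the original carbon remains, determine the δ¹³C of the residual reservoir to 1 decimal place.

10.4‰

Rayleigh residual: δ_res = (δ₀ + 1000)·f^(α−1) − 1000
α = ε/1000 + 1 = 0.96510, so α − 1 = -0.03490
f^(α−1) = 0.307^(-0.03490) = 1.042075
δ_res = (-30.4 + 1000) × 1.042075 − 1000 = 1010.396 − 1000 = 10.40‰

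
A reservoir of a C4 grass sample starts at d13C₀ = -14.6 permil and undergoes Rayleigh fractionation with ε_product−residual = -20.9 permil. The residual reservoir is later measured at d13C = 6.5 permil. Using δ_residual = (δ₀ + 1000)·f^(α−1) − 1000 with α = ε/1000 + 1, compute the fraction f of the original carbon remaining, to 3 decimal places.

α − 1 = ε/1000 = -0.0209
(δ_res + 1000)/(δ₀ + 1000) = (6.5 + 1000)/(-14.6 + 1000) = 1006.5/985.4 = 1.021413
f = 1.021413^(1/-0.0209) = exp(ln(1.021413)/-0.0209) = exp(0.02119/-0.0209)
f = exp(-1.0137) = 0.3629

0.363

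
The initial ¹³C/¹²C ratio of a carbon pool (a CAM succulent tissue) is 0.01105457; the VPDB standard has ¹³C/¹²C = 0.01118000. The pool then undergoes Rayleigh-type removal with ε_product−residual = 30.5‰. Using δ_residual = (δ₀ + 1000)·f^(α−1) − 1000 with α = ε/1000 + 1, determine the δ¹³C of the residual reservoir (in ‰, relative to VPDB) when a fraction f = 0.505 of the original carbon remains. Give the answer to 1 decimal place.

δ₀ = (0.01105457/0.01118000 − 1)×1000 = (0.988781 − 1)×1000 = -11.219‰
α − 1 = ε/1000 = 0.0305
f^(α−1) = 0.505^(0.0305) = 0.979378
δ_res = (-11.219 + 1000) × 0.979378 − 1000 = 968.390 − 1000 = -31.61‰

-31.6‰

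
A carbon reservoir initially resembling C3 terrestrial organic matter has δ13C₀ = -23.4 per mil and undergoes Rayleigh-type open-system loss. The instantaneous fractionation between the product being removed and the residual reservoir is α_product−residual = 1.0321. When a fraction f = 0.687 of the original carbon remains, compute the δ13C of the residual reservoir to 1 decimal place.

-35.1 per mil

Rayleigh residual: δ_res = (δ₀ + 1000)·f^(α−1) − 1000
α − 1 = 0.03210
f^(α−1) = 0.687^(0.03210) = 0.988021
δ_res = (-23.4 + 1000) × 0.988021 − 1000 = 964.902 − 1000 = -35.10 per mil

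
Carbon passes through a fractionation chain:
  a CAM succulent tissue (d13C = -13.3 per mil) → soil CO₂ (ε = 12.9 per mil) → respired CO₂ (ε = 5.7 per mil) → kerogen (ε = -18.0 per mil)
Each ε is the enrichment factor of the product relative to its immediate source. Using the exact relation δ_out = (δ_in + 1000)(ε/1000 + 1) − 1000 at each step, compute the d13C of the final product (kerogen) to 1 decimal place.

-13.0 per mil

step 1: δ = (-13.30 + 1000)·(12.9/1000 + 1) − 1000 = -0.57 per mil
step 2: δ = (-0.57 + 1000)·(5.7/1000 + 1) − 1000 = 5.13 per mil
step 3: δ = (5.13 + 1000)·(-18.0/1000 + 1) − 1000 = -12.97 per mil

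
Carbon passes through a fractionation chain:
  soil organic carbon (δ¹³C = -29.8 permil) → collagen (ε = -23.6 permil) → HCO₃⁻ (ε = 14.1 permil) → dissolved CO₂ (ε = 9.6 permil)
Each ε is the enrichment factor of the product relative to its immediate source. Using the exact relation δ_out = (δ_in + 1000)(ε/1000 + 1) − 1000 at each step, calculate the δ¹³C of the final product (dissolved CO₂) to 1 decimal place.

step 1: δ = (-29.80 + 1000)·(-23.6/1000 + 1) − 1000 = -52.70 permil
step 2: δ = (-52.70 + 1000)·(14.1/1000 + 1) − 1000 = -39.34 permil
step 3: δ = (-39.34 + 1000)·(9.6/1000 + 1) − 1000 = -30.12 permil

-30.1 permil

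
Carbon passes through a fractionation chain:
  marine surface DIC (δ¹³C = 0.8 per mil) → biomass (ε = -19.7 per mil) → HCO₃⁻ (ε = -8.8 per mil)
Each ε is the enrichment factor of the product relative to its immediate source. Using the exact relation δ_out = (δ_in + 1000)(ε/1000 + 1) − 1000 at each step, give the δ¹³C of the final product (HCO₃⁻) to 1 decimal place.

-27.5 per mil

step 1: δ = (0.80 + 1000)·(-19.7/1000 + 1) − 1000 = -18.92 per mil
step 2: δ = (-18.92 + 1000)·(-8.8/1000 + 1) − 1000 = -27.55 per mil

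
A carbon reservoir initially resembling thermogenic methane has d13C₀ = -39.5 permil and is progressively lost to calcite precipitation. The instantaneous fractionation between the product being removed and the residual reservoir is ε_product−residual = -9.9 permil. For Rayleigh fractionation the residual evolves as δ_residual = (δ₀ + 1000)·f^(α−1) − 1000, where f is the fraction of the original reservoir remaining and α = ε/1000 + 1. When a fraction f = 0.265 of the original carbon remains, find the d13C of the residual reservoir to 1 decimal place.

-26.8 permil

Rayleigh residual: δ_res = (δ₀ + 1000)·f^(α−1) − 1000
α = ε/1000 + 1 = 0.99010, so α − 1 = -0.00990
f^(α−1) = 0.265^(-0.00990) = 1.013234
δ_res = (-39.5 + 1000) × 1.013234 − 1000 = 973.212 − 1000 = -26.79 permil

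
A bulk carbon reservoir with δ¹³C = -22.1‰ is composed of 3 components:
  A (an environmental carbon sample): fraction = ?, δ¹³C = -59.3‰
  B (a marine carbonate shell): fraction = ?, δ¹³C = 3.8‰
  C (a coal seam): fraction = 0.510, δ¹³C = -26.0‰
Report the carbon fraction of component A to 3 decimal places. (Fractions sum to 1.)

0.170

Let f_A and f_B be the unknown fractions; fractions sum to 1 so f_A + f_B = 0.490.
Mass balance: Σ fᵢ·δᵢ = δ_bulk ⇒ f_A·(-59.3) + f_B·(3.8) = -22.1 − (-13.260) = -8.840
Substitute f_B = 0.490 − f_A:
f_A·(-59.3 − 3.8) = -8.840 − 0.490×(3.8) = -10.702
f_A = -10.702 / -63.1 = 0.1696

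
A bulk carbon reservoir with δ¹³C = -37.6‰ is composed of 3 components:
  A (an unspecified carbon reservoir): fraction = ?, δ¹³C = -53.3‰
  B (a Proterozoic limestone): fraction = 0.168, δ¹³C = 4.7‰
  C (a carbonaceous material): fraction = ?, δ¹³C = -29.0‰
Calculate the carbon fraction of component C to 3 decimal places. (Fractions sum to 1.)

Let f_C and f_A be the unknown fractions; fractions sum to 1 so f_C + f_A = 0.832.
Mass balance: Σ fᵢ·δᵢ = δ_bulk ⇒ f_C·(-29.0) + f_A·(-53.3) = -37.6 − (0.790) = -38.390
Substitute f_A = 0.832 − f_C:
f_C·(-29.0 − -53.3) = -38.390 − 0.832×(-53.3) = 5.956
f_C = 5.956 / 24.3 = 0.2451

0.245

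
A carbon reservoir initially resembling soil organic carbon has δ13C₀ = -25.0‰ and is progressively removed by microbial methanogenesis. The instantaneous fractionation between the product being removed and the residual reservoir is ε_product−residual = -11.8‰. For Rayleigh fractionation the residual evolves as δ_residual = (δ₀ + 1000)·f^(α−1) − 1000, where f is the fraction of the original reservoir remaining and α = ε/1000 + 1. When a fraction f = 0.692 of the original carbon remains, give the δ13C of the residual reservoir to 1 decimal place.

-20.8‰

Rayleigh residual: δ_res = (δ₀ + 1000)·f^(α−1) − 1000
α = ε/1000 + 1 = 0.98820, so α − 1 = -0.01180
f^(α−1) = 0.692^(-0.01180) = 1.004354
δ_res = (-25.0 + 1000) × 1.004354 − 1000 = 979.245 − 1000 = -20.75‰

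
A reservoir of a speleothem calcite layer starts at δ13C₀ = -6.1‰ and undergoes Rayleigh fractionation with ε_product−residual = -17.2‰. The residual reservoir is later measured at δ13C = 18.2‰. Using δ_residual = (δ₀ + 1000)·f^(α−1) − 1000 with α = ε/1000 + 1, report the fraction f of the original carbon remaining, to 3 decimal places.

0.246

α − 1 = ε/1000 = -0.0172
(δ_res + 1000)/(δ₀ + 1000) = (18.2 + 1000)/(-6.1 + 1000) = 1018.2/993.9 = 1.024449
f = 1.024449^(1/-0.0172) = exp(ln(1.024449)/-0.0172) = exp(0.02416/-0.0172)
f = exp(-1.4044) = 0.2455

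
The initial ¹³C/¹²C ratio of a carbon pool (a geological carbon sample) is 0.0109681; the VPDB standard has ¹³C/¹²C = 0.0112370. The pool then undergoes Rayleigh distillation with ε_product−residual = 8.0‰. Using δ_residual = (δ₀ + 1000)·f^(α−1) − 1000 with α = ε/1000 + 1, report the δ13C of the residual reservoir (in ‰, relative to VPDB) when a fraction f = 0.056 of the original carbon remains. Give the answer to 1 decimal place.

δ₀ = (0.0109681/0.0112370 − 1)×1000 = (0.976070 − 1)×1000 = -23.930‰
α − 1 = ε/1000 = 0.0080
f^(α−1) = 0.056^(0.0080) = 0.977205
δ_res = (-23.930 + 1000) × 0.977205 − 1000 = 953.820 − 1000 = -46.18‰

-46.2‰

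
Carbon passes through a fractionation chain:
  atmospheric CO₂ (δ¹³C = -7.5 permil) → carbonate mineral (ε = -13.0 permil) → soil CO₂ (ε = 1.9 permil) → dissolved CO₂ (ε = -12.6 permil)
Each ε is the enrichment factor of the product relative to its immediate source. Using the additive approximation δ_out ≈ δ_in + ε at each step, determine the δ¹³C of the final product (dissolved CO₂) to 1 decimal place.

step 1: δ ≈ -7.5 + (-13.0) = -20.5 permil
step 2: δ ≈ -20.5 + (1.9) = -18.6 permil
step 3: δ ≈ -18.6 + (-12.6) = -31.2 permil

-31.2 permil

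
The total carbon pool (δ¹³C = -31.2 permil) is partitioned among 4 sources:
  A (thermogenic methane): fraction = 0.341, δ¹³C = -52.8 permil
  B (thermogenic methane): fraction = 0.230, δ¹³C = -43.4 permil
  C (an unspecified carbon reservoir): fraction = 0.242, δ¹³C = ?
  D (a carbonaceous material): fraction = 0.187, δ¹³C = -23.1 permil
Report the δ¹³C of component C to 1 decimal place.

Isotope mass balance: δ_bulk = Σ fᵢ·δᵢ.
-31.2 = 0.341×(-52.8) + 0.230×(-43.4) + 0.242×δ_C + 0.187×(-23.1)
0.242·δ_C = -31.2 − (-32.306) = 1.107
δ_C = 1.107 / 0.242 = 4.57 permil

4.6 permil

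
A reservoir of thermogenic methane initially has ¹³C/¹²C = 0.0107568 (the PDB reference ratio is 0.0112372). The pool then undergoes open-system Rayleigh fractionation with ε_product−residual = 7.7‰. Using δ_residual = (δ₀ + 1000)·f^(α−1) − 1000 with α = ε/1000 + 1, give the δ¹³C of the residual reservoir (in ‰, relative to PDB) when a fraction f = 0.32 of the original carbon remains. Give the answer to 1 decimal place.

δ₀ = (0.0107568/0.0112372 − 1)×1000 = (0.957249 − 1)×1000 = -42.751‰
α − 1 = ε/1000 = 0.0077
f^(α−1) = 0.32^(0.0077) = 0.991265
δ_res = (-42.751 + 1000) × 0.991265 − 1000 = 948.887 − 1000 = -51.11‰

-51.1‰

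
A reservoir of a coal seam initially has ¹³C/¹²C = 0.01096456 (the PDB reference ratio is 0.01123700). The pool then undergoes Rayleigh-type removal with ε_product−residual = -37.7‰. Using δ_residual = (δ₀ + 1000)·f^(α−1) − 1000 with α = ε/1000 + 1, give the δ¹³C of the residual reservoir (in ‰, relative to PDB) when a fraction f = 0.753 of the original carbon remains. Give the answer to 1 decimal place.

δ₀ = (0.01096456/0.01123700 − 1)×1000 = (0.975755 − 1)×1000 = -24.245‰
α − 1 = ε/1000 = -0.0377
f^(α−1) = 0.753^(-0.0377) = 1.010753
δ_res = (-24.245 + 1000) × 1.010753 − 1000 = 986.247 − 1000 = -13.75‰

-13.8‰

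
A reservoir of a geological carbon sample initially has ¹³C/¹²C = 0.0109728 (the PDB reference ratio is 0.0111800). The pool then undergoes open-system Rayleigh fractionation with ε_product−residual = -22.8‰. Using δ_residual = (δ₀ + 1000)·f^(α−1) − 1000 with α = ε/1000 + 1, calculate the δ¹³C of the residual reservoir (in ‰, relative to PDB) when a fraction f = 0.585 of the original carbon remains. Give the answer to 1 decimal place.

δ₀ = (0.0109728/0.0111800 − 1)×1000 = (0.981467 − 1)×1000 = -18.533‰
α − 1 = ε/1000 = -0.0228
f^(α−1) = 0.585^(-0.0228) = 1.012299
δ_res = (-18.533 + 1000) × 1.012299 − 1000 = 993.538 − 1000 = -6.46‰

-6.5‰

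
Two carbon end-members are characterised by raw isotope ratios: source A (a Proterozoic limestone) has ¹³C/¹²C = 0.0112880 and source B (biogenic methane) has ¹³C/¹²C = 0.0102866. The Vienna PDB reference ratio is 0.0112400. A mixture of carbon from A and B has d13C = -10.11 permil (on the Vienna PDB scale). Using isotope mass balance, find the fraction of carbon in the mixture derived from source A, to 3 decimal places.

0.839

δ_A = (0.0112880/0.0112400 − 1)×1000 = (1.004270 − 1)×1000 = 4.270 permil
δ_B = (0.0102866/0.0112400 − 1)×1000 = (0.915178 − 1)×1000 = -84.822 permil
f_A = (δ_mix − δ_B)/(δ_A − δ_B) = (-10.11 − (-84.822))/(4.270 − (-84.822))
f_A = 74.712 / 89.093 = 0.8386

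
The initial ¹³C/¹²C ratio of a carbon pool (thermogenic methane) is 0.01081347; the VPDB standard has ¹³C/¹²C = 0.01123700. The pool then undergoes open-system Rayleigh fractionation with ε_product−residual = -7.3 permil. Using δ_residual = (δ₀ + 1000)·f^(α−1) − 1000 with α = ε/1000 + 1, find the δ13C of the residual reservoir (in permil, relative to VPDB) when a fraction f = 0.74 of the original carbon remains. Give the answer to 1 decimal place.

-35.6 permil

δ₀ = (0.01081347/0.01123700 − 1)×1000 = (0.962309 − 1)×1000 = -37.691 permil
α − 1 = ε/1000 = -0.0073
f^(α−1) = 0.74^(-0.0073) = 1.002200
δ_res = (-37.691 + 1000) × 1.002200 − 1000 = 964.427 − 1000 = -35.57 permil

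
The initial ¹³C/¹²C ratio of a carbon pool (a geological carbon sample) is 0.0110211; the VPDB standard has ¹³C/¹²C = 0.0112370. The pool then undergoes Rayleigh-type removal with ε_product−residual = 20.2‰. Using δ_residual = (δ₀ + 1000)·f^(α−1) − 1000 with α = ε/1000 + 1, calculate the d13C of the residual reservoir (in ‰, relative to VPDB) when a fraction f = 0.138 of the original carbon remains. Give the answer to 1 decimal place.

δ₀ = (0.0110211/0.0112370 − 1)×1000 = (0.980787 − 1)×1000 = -19.213‰
α − 1 = ε/1000 = 0.0202
f^(α−1) = 0.138^(0.0202) = 0.960784
δ_res = (-19.213 + 1000) × 0.960784 − 1000 = 942.324 − 1000 = -57.68‰

-57.7‰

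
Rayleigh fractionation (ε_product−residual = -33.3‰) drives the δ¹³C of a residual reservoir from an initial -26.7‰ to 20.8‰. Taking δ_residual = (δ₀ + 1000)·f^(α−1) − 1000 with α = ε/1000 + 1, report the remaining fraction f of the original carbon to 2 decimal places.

α − 1 = ε/1000 = -0.0333
(δ_res + 1000)/(δ₀ + 1000) = (20.8 + 1000)/(-26.7 + 1000) = 1020.8/973.3 = 1.048803
f = 1.048803^(1/-0.0333) = exp(ln(1.048803)/-0.0333) = exp(0.04765/-0.0333)
f = exp(-1.4309) = 0.2391

0.24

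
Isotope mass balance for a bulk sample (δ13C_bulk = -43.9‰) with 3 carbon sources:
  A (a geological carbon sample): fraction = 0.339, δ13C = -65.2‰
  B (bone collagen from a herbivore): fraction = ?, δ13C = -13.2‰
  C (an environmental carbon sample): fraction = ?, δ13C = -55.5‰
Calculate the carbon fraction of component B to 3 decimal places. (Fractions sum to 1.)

Let f_B and f_C be the unknown fractions; fractions sum to 1 so f_B + f_C = 0.661.
Mass balance: Σ fᵢ·δᵢ = δ_bulk ⇒ f_B·(-13.2) + f_C·(-55.5) = -43.9 − (-22.103) = -21.797
Substitute f_C = 0.661 − f_B:
f_B·(-13.2 − -55.5) = -21.797 − 0.661×(-55.5) = 14.888
f_B = 14.888 / 42.3 = 0.3520

0.352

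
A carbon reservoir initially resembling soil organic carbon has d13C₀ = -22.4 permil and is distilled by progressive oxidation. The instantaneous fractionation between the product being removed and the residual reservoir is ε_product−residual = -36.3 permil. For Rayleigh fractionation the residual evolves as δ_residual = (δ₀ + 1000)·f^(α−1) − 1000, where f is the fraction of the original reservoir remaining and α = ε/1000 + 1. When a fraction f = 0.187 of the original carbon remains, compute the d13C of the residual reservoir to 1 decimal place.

38.9 permil

Rayleigh residual: δ_res = (δ₀ + 1000)·f^(α−1) − 1000
α = ε/1000 + 1 = 0.96370, so α − 1 = -0.03630
f^(α−1) = 0.187^(-0.03630) = 1.062753
δ_res = (-22.4 + 1000) × 1.062753 − 1000 = 1038.947 − 1000 = 38.95 permil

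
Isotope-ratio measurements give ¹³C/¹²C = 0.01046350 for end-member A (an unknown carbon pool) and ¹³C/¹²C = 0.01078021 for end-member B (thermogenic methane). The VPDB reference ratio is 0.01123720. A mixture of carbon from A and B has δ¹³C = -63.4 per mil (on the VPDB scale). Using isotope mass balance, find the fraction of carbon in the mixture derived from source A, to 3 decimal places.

δ_A = (0.01046350/0.01123720 − 1)×1000 = (0.931148 − 1)×1000 = -68.852 per mil
δ_B = (0.01078021/0.01123720 − 1)×1000 = (0.959332 − 1)×1000 = -40.668 per mil
f_A = (δ_mix − δ_B)/(δ_A − δ_B) = (-63.4 − (-40.668))/(-68.852 − (-40.668))
f_A = -22.732 / -28.184 = 0.8066

0.807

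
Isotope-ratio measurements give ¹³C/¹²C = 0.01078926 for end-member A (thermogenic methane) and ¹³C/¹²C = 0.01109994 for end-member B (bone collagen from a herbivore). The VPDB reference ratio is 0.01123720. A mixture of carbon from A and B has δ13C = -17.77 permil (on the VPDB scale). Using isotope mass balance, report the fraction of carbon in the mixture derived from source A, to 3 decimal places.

δ_A = (0.01078926/0.01123720 − 1)×1000 = (0.960138 − 1)×1000 = -39.862 permil
δ_B = (0.01109994/0.01123720 − 1)×1000 = (0.987785 − 1)×1000 = -12.215 permil
f_A = (δ_mix − δ_B)/(δ_A − δ_B) = (-17.77 − (-12.215))/(-39.862 − (-12.215))
f_A = -5.555 / -27.647 = 0.2009

0.201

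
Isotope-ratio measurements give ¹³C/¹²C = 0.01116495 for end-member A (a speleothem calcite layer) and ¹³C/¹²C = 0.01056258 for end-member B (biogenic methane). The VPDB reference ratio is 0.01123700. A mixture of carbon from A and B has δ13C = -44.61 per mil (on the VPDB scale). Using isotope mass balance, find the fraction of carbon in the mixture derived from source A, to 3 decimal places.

0.287

δ_A = (0.01116495/0.01123700 − 1)×1000 = (0.993588 − 1)×1000 = -6.412 per mil
δ_B = (0.01056258/0.01123700 − 1)×1000 = (0.939982 − 1)×1000 = -60.018 per mil
f_A = (δ_mix − δ_B)/(δ_A − δ_B) = (-44.61 − (-60.018))/(-6.412 − (-60.018))
f_A = 15.408 / 53.606 = 0.2874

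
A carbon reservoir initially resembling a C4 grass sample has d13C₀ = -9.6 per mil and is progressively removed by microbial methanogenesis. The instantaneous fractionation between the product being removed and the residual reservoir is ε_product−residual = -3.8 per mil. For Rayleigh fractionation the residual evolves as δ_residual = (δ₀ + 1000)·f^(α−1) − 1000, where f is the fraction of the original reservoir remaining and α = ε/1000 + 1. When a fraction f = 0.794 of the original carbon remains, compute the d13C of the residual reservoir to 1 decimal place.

Rayleigh residual: δ_res = (δ₀ + 1000)·f^(α−1) − 1000
α = ε/1000 + 1 = 0.99620, so α − 1 = -0.00380
f^(α−1) = 0.794^(-0.00380) = 1.000877
δ_res = (-9.6 + 1000) × 1.000877 − 1000 = 991.269 − 1000 = -8.73 per mil

-8.7 per mil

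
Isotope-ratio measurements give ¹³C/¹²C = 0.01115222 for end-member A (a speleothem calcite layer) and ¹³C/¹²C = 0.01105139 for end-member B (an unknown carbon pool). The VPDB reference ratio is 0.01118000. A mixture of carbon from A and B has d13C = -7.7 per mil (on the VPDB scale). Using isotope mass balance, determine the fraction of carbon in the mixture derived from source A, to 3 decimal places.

δ_A = (0.01115222/0.01118000 − 1)×1000 = (0.997515 − 1)×1000 = -2.485 per mil
δ_B = (0.01105139/0.01118000 − 1)×1000 = (0.988496 − 1)×1000 = -11.504 per mil
f_A = (δ_mix − δ_B)/(δ_A − δ_B) = (-7.7 − (-11.504))/(-2.485 − (-11.504))
f_A = 3.804 / 9.019 = 0.4217

0.422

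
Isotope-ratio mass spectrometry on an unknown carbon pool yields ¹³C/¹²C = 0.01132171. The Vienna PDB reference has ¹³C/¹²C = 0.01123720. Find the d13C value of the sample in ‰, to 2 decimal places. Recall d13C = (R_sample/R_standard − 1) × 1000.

7.52‰

d13C = (R_sample / R_standard − 1) × 1000
R_sample / R_standard = 0.01132171 / 0.01123720 = 1.007521
d13C = (1.007521 − 1) × 1000 = 7.521‰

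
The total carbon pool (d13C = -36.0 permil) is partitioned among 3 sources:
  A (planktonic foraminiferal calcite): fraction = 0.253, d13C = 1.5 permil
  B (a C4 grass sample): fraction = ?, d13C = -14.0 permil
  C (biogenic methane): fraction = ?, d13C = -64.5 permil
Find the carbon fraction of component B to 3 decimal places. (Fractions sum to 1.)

Let f_B and f_C be the unknown fractions; fractions sum to 1 so f_B + f_C = 0.747.
Mass balance: Σ fᵢ·δᵢ = δ_bulk ⇒ f_B·(-14.0) + f_C·(-64.5) = -36.0 − (0.380) = -36.380
Substitute f_C = 0.747 − f_B:
f_B·(-14.0 − -64.5) = -36.380 − 0.747×(-64.5) = 11.802
f_B = 11.802 / 50.5 = 0.2337

0.234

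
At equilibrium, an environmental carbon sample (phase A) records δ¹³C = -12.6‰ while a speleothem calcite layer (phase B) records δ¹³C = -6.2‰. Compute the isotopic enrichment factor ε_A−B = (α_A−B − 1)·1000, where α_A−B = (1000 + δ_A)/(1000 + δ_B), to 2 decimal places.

α_A−B = (1000 + -12.6) / (1000 + -6.2) = 987.4 / 993.8 = 0.993560
ε_A−B = (0.993560 − 1) × 1000 = -6.440‰
(The approximation ε ≈ δ_A − δ_B would give -6.4‰.)

-6.44‰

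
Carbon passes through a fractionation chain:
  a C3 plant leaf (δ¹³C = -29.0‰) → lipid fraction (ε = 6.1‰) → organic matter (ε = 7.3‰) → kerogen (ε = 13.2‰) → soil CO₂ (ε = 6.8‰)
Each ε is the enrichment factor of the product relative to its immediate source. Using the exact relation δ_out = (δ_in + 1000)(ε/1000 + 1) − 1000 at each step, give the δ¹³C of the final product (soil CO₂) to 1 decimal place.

3.8‰

step 1: δ = (-29.00 + 1000)·(6.1/1000 + 1) − 1000 = -23.08‰
step 2: δ = (-23.08 + 1000)·(7.3/1000 + 1) − 1000 = -15.95‰
step 3: δ = (-15.95 + 1000)·(13.2/1000 + 1) − 1000 = -2.96‰
step 4: δ = (-2.96 + 1000)·(6.8/1000 + 1) − 1000 = 3.82‰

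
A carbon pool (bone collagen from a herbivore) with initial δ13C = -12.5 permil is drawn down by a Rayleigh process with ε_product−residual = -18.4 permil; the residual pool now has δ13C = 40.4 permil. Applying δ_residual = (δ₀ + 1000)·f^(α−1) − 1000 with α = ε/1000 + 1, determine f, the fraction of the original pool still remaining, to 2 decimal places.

α − 1 = ε/1000 = -0.0184
(δ_res + 1000)/(δ₀ + 1000) = (40.4 + 1000)/(-12.5 + 1000) = 1040.4/987.5 = 1.053570
f = 1.053570^(1/-0.0184) = exp(ln(1.053570)/-0.0184) = exp(0.05218/-0.0184)
f = exp(-2.8361) = 0.0587

0.06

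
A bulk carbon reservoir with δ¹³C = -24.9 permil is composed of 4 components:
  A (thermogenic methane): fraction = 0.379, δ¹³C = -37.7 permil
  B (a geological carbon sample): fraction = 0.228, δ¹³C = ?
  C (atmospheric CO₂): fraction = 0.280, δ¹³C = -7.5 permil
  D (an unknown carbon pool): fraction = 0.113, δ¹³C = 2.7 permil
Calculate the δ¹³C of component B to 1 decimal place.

-38.7 permil

Isotope mass balance: δ_bulk = Σ fᵢ·δᵢ.
-24.9 = 0.379×(-37.7) + 0.228×δ_B + 0.280×(-7.5) + 0.113×(2.7)
0.228·δ_B = -24.9 − (-16.083) = -8.817
δ_B = -8.817 / 0.228 = -38.67 permil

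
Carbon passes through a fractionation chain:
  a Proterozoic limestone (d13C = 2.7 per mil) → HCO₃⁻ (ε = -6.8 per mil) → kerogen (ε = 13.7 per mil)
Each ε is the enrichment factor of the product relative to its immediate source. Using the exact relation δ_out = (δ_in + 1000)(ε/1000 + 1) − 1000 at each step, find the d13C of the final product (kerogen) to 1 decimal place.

9.5 per mil

step 1: δ = (2.70 + 1000)·(-6.8/1000 + 1) − 1000 = -4.12 per mil
step 2: δ = (-4.12 + 1000)·(13.7/1000 + 1) − 1000 = 9.53 per mil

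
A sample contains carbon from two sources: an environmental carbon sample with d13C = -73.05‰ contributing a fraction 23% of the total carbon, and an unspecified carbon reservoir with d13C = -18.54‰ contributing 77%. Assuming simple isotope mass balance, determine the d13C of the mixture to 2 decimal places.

-31.08‰

δ_mix = f_A·δ_A + f_B·δ_B
δ_mix = 0.23 × (-73.05) + 0.77 × (-18.54)
δ_mix = -16.802 + -14.276 = -31.077‰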